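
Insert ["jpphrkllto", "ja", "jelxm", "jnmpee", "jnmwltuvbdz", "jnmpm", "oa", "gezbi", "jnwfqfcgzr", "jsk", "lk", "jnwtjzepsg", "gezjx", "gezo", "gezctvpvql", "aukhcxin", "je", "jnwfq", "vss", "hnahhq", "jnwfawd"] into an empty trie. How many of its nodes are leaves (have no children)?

19

Leaves are exactly the stored words that no other stored word extends.
Those words: "aukhcxin", "gezbi", "gezctvpvql", "gezjx", "gezo", "hnahhq", "ja", "jelxm", "jnmpee", "jnmpm", "jnmwltuvbdz", "jnwfawd", "jnwfqfcgzr", "jnwtjzepsg", "jpphrkllto", "jsk", "lk", "oa", "vss"
Leaf count: 19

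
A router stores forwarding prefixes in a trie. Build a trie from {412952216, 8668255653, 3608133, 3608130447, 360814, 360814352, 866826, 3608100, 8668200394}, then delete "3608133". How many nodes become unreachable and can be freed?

A node on "3608133"'s path can go only if nothing else ends at it or branches off below it.
The suffix "3" (1 node) is used only by "3608133"; the node for "360813" still has the child "0", so pruning stops there.
Nodes removed: 1

1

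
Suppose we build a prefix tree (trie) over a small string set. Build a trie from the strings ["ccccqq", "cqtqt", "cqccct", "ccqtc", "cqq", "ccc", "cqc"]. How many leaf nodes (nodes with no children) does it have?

5

Leaves are exactly the stored words that no other stored word extends.
Those words: "ccccqq", "ccqtc", "cqccct", "cqq", "cqtqt"
Leaf count: 5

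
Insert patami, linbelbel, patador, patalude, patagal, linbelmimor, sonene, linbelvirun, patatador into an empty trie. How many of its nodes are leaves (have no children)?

Leaves are exactly the stored words that no other stored word extends.
Those words: "linbelbel", "linbelmimor", "linbelvirun", "patador", "patagal", "patalude", "patami", "patatador", "sonene"
Leaf count: 9

9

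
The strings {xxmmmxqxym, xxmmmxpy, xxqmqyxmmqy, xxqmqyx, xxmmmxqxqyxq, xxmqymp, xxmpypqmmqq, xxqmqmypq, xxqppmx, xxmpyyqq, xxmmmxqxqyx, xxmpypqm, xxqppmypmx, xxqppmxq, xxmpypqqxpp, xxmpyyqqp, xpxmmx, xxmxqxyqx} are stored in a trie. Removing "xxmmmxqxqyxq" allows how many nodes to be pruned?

After clearing the end-marker at "xxmmmxqxqyxq", prune upward until reaching a node still needed by another word.
The suffix "q" (1 node) is used only by "xxmmmxqxqyxq"; "xxmmmxqxqyx" is itself a stored word, so pruning stops there.
Nodes removed: 1

1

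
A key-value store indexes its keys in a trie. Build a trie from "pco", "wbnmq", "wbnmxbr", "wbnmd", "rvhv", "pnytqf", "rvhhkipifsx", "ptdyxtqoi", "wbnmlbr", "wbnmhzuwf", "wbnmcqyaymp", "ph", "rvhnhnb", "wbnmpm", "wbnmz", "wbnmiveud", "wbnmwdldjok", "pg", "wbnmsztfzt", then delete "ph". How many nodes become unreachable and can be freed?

1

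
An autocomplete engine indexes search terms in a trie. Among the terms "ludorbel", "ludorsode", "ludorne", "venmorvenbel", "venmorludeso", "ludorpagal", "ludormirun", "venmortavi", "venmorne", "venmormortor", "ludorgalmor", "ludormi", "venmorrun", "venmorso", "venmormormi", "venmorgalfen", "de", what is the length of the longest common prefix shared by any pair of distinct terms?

9

Look for the deepest trie node that still has at least two words in its subtree.
"venmormormi" and "venmormortor" agree on "venmormor" (9 characters) before diverging; nothing deeper is shared.
Longest shared-prefix length: 9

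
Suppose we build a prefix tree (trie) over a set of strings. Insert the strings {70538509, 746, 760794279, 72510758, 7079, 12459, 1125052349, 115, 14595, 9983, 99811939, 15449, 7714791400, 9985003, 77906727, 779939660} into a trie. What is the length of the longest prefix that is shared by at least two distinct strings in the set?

3

Look for the deepest trie node that still has at least two words in its subtree.
"77906727" and "779939660" agree on "779" (3 characters) before diverging; nothing deeper is shared.
Longest shared-prefix length: 3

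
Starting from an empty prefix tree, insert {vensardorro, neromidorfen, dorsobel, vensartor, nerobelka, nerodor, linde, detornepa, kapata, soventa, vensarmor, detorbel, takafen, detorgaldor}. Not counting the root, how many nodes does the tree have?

For each word, the new-node count is its length minus the longest prefix already in the trie:
  "vensardorro" → 11 new (v, e, n, s, a, r, d, o, r, r, o)
  "neromidorfen" → 12 new (n, e, r, o, m, i, d, o, r, f, e, n)
  "dorsobel" → 8 new (d, o, r, s, o, b, e, l)
  "vensartor" → prefix "vensar" already present; 3 new (t, o, r)
  "nerobelka" → prefix "nero" already present; 5 new (b, e, l, k, a)
  "nerodor" → prefix "nero" already present; 3 new (d, o, r)
  "linde" → 5 new (l, i, n, d, e)
  "detornepa" → prefix "d" already present; 8 new (e, t, o, r, n, e, p, a)
  "kapata" → 6 new (k, a, p, a, t, a)
  "soventa" → 7 new (s, o, v, e, n, t, a)
  "vensarmor" → prefix "vensar" already present; 3 new (m, o, r)
  "detorbel" → prefix "detor" already present; 3 new (b, e, l)
  "takafen" → 7 new (t, a, k, a, f, e, n)
  "detorgaldor" → prefix "detor" already present; 6 new (g, a, l, d, o, r)
Total nodes = 11 + 12 + 8 + 3 + 5 + 3 + 5 + 8 + 6 + 7 + 3 + 3 + 7 + 6 = 87

87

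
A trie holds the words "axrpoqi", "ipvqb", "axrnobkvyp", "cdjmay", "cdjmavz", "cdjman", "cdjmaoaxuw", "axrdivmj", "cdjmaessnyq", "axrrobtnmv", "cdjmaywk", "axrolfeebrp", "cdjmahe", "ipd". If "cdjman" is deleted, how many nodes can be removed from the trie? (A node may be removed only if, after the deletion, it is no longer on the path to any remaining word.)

1

Walk "cdjman" from the leaf back toward the root, removing each node that no remaining word uses.
The suffix "n" (1 node) is used only by "cdjman"; the node for "cdjma" still has the child "y", so pruning stops there.
Nodes removed: 1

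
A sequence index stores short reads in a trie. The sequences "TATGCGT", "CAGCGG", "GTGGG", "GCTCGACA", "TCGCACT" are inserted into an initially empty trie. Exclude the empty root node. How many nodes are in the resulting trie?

Trace insertions, counting only characters that open a new branch:
  "TATGCGT" → 7 new (T, A, T, G, C, G, T)
  "CAGCGG" → 6 new (C, A, G, C, G, G)
  "GTGGG" → 5 new (G, T, G, G, G)
  "GCTCGACA" → prefix "G" already present; 7 new (C, T, C, G, A, C, A)
  "TCGCACT" → prefix "T" already present; 6 new (C, G, C, A, C, T)
Total nodes = 7 + 6 + 5 + 7 + 6 = 31

31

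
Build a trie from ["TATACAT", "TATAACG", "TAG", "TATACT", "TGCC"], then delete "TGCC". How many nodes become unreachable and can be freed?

Walk "TGCC" from the leaf back toward the root, removing each node that no remaining word uses.
The suffix "GCC" (3 nodes) is used only by "TGCC"; the node for "T" still has the child "A", so pruning stops there.
Nodes removed: 3

3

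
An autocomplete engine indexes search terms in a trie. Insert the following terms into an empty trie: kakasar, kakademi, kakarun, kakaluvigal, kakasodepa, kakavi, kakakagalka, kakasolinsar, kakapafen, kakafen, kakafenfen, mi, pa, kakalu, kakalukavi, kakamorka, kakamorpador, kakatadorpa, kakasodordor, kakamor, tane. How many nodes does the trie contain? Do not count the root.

86

Insert word by word; a character creates a node only if that edge doesn't already exist:
  "kakasar" → 7 new (k, a, k, a, s, a, r)
  "kakademi" → prefix "kaka" already present; 4 new (d, e, m, i)
  "kakarun" → prefix "kaka" already present; 3 new (r, u, n)
  "kakaluvigal" → prefix "kaka" already present; 7 new (l, u, v, i, g, a, l)
  "kakasodepa" → prefix "kakas" already present; 5 new (o, d, e, p, a)
  "kakavi" → prefix "kaka" already present; 2 new (v, i)
  "kakakagalka" → prefix "kaka" already present; 7 new (k, a, g, a, l, k, a)
  "kakasolinsar" → prefix "kakaso" already present; 6 new (l, i, n, s, a, r)
  "kakapafen" → prefix "kaka" already present; 5 new (p, a, f, e, n)
  "kakafen" → prefix "kaka" already present; 3 new (f, e, n)
  "kakafenfen" → prefix "kakafen" already present; 3 new (f, e, n)
  "mi" → 2 new (m, i)
  "pa" → 2 new (p, a)
  "kakalu" → prefix "kakalu" already present; 0 new (none)
  "kakalukavi" → prefix "kakalu" already present; 4 new (k, a, v, i)
  "kakamorka" → prefix "kaka" already present; 5 new (m, o, r, k, a)
  "kakamorpador" → prefix "kakamor" already present; 5 new (p, a, d, o, r)
  "kakatadorpa" → prefix "kaka" already present; 7 new (t, a, d, o, r, p, a)
  "kakasodordor" → prefix "kakasod" already present; 5 new (o, r, d, o, r)
  "kakamor" → prefix "kakamor" already present; 0 new (none)
  "tane" → 4 new (t, a, n, e)
Total nodes = 7 + 4 + 3 + 7 + 5 + 2 + 7 + 6 + 5 + 3 + 3 + 2 + 2 + 0 + 4 + 5 + 5 + 7 + 5 + 0 + 4 = 86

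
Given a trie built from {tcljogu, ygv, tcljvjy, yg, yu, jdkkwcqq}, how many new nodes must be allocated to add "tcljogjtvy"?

4

"tcljog" is already a path in the trie; the remaining "jtvy" must be added.
So 10 − 6 = 4 new nodes.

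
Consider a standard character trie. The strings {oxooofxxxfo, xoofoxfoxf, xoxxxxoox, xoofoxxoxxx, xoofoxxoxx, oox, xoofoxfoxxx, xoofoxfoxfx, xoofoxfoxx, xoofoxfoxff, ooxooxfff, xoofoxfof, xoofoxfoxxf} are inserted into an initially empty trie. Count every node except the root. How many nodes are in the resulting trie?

Trace insertions, counting only characters that open a new branch:
  "oxooofxxxfo" → 11 new (o, x, o, o, o, f, x, x, x, f, o)
  "xoofoxfoxf" → 10 new (x, o, o, f, o, x, f, o, x, f)
  "xoxxxxoox" → prefix "xo" already present; 7 new (x, x, x, x, o, o, x)
  "xoofoxxoxxx" → prefix "xoofox" already present; 5 new (x, o, x, x, x)
  "xoofoxxoxx" → prefix "xoofoxxoxx" already present; 0 new (none)
  "oox" → prefix "o" already present; 2 new (o, x)
  "xoofoxfoxxx" → prefix "xoofoxfox" already present; 2 new (x, x)
  "xoofoxfoxfx" → prefix "xoofoxfoxf" already present; 1 new (x)
  "xoofoxfoxx" → prefix "xoofoxfoxx" already present; 0 new (none)
  "xoofoxfoxff" → prefix "xoofoxfoxf" already present; 1 new (f)
  "ooxooxfff" → prefix "oox" already present; 6 new (o, o, x, f, f, f)
  "xoofoxfof" → prefix "xoofoxfo" already present; 1 new (f)
  "xoofoxfoxxf" → prefix "xoofoxfoxx" already present; 1 new (f)
Total nodes = 11 + 10 + 7 + 5 + 0 + 2 + 2 + 1 + 0 + 1 + 6 + 1 + 1 = 47

47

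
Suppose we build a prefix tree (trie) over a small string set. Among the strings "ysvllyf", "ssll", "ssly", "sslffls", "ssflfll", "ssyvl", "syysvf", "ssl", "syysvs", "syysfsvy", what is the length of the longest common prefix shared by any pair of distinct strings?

Equivalently: take the maximum, over all pairs, of their longest common prefix length.
e.g. "syysvf" and "syysvs" share the prefix "syysv" of length 5; no pair shares a longer one.
Longest shared-prefix length: 5

5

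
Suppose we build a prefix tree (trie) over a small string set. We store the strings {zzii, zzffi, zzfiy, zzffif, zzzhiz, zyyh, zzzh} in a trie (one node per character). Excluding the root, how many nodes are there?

Count nodes per top-level branch (shared prefixes stored once):
  'z'-branch (zyyh, zzffi, zzffif, zzfiy, zzii, zzzh, zzzhiz): 17 nodes
Sum: 17

17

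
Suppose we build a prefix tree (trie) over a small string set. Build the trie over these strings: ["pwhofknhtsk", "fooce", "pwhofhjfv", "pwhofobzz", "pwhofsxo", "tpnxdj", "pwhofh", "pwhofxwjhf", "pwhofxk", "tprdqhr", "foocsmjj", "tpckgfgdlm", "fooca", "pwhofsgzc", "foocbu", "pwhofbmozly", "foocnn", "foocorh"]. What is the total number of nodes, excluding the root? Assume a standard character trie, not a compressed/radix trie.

Trace insertions, counting only characters that open a new branch:
  "pwhofknhtsk" → 11 new (p, w, h, o, f, k, n, h, t, s, k)
  "fooce" → 5 new (f, o, o, c, e)
  "pwhofhjfv" → prefix "pwhof" already present; 4 new (h, j, f, v)
  "pwhofobzz" → prefix "pwhof" already present; 4 new (o, b, z, z)
  "pwhofsxo" → prefix "pwhof" already present; 3 new (s, x, o)
  "tpnxdj" → 6 new (t, p, n, x, d, j)
  "pwhofh" → prefix "pwhofh" already present; 0 new (none)
  "pwhofxwjhf" → prefix "pwhof" already present; 5 new (x, w, j, h, f)
  "pwhofxk" → prefix "pwhofx" already present; 1 new (k)
  "tprdqhr" → prefix "tp" already present; 5 new (r, d, q, h, r)
  "foocsmjj" → prefix "fooc" already present; 4 new (s, m, j, j)
  "tpckgfgdlm" → prefix "tp" already present; 8 new (c, k, g, f, g, d, l, m)
  "fooca" → prefix "fooc" already present; 1 new (a)
  "pwhofsgzc" → prefix "pwhofs" already present; 3 new (g, z, c)
  "foocbu" → prefix "fooc" already present; 2 new (b, u)
  "pwhofbmozly" → prefix "pwhof" already present; 6 new (b, m, o, z, l, y)
  "foocnn" → prefix "fooc" already present; 2 new (n, n)
  "foocorh" → prefix "fooc" already present; 3 new (o, r, h)
Total nodes = 11 + 5 + 4 + 4 + 3 + 6 + 0 + 5 + 1 + 5 + 4 + 8 + 1 + 3 + 2 + 6 + 2 + 3 = 73

73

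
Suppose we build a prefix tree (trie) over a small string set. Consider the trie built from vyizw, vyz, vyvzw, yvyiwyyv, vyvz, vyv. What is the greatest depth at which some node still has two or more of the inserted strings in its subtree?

4

Look for the deepest trie node that still has at least two words in its subtree.
e.g. "vyvz" and "vyvzw" share the prefix "vyvz" of length 4; no pair shares a longer one.
Longest shared-prefix length: 4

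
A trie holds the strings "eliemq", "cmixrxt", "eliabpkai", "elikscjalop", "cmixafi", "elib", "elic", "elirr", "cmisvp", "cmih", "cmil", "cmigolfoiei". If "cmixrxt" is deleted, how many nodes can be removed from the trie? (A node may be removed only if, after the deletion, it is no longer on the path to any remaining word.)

Walk "cmixrxt" from the leaf back toward the root, removing each node that no remaining word uses.
The suffix "rxt" (3 nodes) is used only by "cmixrxt"; the node for "cmix" still has the child "a", so pruning stops there.
Nodes removed: 3

3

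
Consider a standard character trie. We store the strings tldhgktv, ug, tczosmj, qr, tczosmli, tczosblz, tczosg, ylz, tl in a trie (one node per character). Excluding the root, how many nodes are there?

27

Trie structure (* marks end of a word):
(root)
├─ q
│  └─ r *
├─ t
│  ├─ c
│  │  └─ z
│  │     └─ o
│  │        └─ s
│  │           ├─ b
│  │           │  └─ l
│  │           │     └─ z *
│  │           ├─ g *
│  │           └─ m
│  │              ├─ j *
│  │              └─ l
│  │                 └─ i *
│  └─ l *
│     └─ d
│        └─ h
│           └─ g
│              └─ k
│                 └─ t
│                    └─ v *
├─ u
│  └─ g *
└─ y
   └─ l
      └─ z *
Counting every labelled node above: 27.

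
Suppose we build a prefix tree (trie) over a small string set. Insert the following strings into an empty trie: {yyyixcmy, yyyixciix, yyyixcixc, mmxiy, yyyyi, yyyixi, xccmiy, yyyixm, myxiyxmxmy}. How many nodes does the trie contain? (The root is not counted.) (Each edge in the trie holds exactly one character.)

37

Count nodes per top-level branch (shared prefixes stored once):
  'm'-branch (mmxiy, myxiyxmxmy): 14 nodes
  'x'-branch (xccmiy): 6 nodes
  'y'-branch (yyyixciix, yyyixcixc, yyyixcmy, yyyixi, yyyixm, yyyyi): 17 nodes
Sum: 37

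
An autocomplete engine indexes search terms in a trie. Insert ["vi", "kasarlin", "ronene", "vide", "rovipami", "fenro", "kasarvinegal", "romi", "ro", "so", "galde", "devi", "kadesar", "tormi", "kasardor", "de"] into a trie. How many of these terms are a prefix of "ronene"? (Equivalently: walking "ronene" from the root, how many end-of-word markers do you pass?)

Walk "ronene" from the root; an end-of-word marker is hit whenever a stored word is a prefix of "ronene".
Prefixes of the query that are stored words: "ro", "ronene"
Count: 2

2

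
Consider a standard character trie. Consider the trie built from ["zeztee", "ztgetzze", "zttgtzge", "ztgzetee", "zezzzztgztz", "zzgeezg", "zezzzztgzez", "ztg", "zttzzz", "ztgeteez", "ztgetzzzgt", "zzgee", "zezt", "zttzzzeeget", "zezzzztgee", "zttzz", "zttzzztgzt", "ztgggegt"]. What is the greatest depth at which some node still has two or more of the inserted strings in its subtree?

The deepest shared node is where two words last agree before diverging.
e.g. "zezzzztgzez" and "zezzzztgztz" share the prefix "zezzzztgz" of length 9; no pair shares a longer one.
Longest shared-prefix length: 9

9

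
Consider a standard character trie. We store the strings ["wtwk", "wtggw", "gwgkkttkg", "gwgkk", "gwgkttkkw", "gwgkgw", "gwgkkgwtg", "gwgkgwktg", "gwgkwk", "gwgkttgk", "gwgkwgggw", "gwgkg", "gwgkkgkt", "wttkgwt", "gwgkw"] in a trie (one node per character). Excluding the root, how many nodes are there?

45

Insert word by word; a character creates a node only if that edge doesn't already exist:
  "wtwk" → 4 new (w, t, w, k)
  "wtggw" → prefix "wt" already present; 3 new (g, g, w)
  "gwgkkttkg" → 9 new (g, w, g, k, k, t, t, k, g)
  "gwgkk" → prefix "gwgkk" already present; 0 new (none)
  "gwgkttkkw" → prefix "gwgk" already present; 5 new (t, t, k, k, w)
  "gwgkgw" → prefix "gwgk" already present; 2 new (g, w)
  "gwgkkgwtg" → prefix "gwgkk" already present; 4 new (g, w, t, g)
  "gwgkgwktg" → prefix "gwgkgw" already present; 3 new (k, t, g)
  "gwgkwk" → prefix "gwgk" already present; 2 new (w, k)
  "gwgkttgk" → prefix "gwgktt" already present; 2 new (g, k)
  "gwgkwgggw" → prefix "gwgkw" already present; 4 new (g, g, g, w)
  "gwgkg" → prefix "gwgkg" already present; 0 new (none)
  "gwgkkgkt" → prefix "gwgkkg" already present; 2 new (k, t)
  "wttkgwt" → prefix "wt" already present; 5 new (t, k, g, w, t)
  "gwgkw" → prefix "gwgkw" already present; 0 new (none)
Total nodes = 4 + 3 + 9 + 0 + 5 + 2 + 4 + 3 + 2 + 2 + 4 + 0 + 2 + 5 + 0 = 45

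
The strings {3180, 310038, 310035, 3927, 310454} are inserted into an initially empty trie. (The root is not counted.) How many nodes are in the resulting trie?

For each word, the new-node count is its length minus the longest prefix already in the trie:
  "3180" → 4 new (3, 1, 8, 0)
  "310038" → prefix "31" already present; 4 new (0, 0, 3, 8)
  "310035" → prefix "31003" already present; 1 new (5)
  "3927" → prefix "3" already present; 3 new (9, 2, 7)
  "310454" → prefix "310" already present; 3 new (4, 5, 4)
Total nodes = 4 + 4 + 1 + 3 + 3 = 15

15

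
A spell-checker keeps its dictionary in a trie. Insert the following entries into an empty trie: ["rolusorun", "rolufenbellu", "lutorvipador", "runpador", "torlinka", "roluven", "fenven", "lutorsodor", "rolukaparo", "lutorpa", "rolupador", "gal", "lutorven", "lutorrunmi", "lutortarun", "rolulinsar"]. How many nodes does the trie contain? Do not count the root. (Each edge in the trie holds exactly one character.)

92

For each word, the new-node count is its length minus the longest prefix already in the trie:
  "rolusorun" → 9 new (r, o, l, u, s, o, r, u, n)
  "rolufenbellu" → prefix "rolu" already present; 8 new (f, e, n, b, e, l, l, u)
  "lutorvipador" → 12 new (l, u, t, o, r, v, i, p, a, d, o, r)
  "runpador" → prefix "r" already present; 7 new (u, n, p, a, d, o, r)
  "torlinka" → 8 new (t, o, r, l, i, n, k, a)
  "roluven" → prefix "rolu" already present; 3 new (v, e, n)
  "fenven" → 6 new (f, e, n, v, e, n)
  "lutorsodor" → prefix "lutor" already present; 5 new (s, o, d, o, r)
  "rolukaparo" → prefix "rolu" already present; 6 new (k, a, p, a, r, o)
  "lutorpa" → prefix "lutor" already present; 2 new (p, a)
  "rolupador" → prefix "rolu" already present; 5 new (p, a, d, o, r)
  "gal" → 3 new (g, a, l)
  "lutorven" → prefix "lutorv" already present; 2 new (e, n)
  "lutorrunmi" → prefix "lutor" already present; 5 new (r, u, n, m, i)
  "lutortarun" → prefix "lutor" already present; 5 new (t, a, r, u, n)
  "rolulinsar" → prefix "rolu" already present; 6 new (l, i, n, s, a, r)
Total nodes = 9 + 8 + 12 + 7 + 8 + 3 + 6 + 5 + 6 + 2 + 5 + 3 + 2 + 5 + 5 + 6 = 92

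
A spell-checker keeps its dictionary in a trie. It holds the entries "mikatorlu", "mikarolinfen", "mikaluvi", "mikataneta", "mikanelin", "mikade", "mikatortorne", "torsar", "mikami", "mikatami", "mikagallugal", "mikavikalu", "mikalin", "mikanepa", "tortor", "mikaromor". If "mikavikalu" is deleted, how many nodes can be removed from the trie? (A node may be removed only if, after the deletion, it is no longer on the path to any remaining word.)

6

Walk "mikavikalu" from the leaf back toward the root, removing each node that no remaining word uses.
The suffix "vikalu" (6 nodes) is used only by "mikavikalu"; the node for "mika" still has the child "t", so pruning stops there.
Nodes removed: 6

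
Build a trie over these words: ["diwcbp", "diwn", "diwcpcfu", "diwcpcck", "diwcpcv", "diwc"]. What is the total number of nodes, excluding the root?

14

For each word, the new-node count is its length minus the longest prefix already in the trie:
  "diwcbp" → 6 new (d, i, w, c, b, p)
  "diwn" → prefix "diw" already present; 1 new (n)
  "diwcpcfu" → prefix "diwc" already present; 4 new (p, c, f, u)
  "diwcpcck" → prefix "diwcpc" already present; 2 new (c, k)
  "diwcpcv" → prefix "diwcpc" already present; 1 new (v)
  "diwc" → prefix "diwc" already present; 0 new (none)
Total nodes = 6 + 1 + 4 + 2 + 1 + 0 = 14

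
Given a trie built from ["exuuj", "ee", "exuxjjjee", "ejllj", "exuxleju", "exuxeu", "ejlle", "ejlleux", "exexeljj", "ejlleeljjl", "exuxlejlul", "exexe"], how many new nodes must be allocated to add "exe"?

0

"exe" is already a full path in the trie; only an end-marker is added.
No new nodes are needed: 0.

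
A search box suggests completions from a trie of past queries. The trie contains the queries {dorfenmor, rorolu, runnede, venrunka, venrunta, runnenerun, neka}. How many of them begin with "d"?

1

Walk to "d"; the words in its subtree are exactly those with that prefix.
Matches: "dorfenmor"
Count: 1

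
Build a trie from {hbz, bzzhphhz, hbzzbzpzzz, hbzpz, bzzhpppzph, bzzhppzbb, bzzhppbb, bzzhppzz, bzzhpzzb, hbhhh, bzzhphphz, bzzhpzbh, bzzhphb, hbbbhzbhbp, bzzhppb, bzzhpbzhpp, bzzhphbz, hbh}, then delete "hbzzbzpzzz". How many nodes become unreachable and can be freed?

After clearing the end-marker at "hbzzbzpzzz", prune upward until reaching a node still needed by another word.
The suffix "zbzpzzz" (7 nodes) is used only by "hbzzbzpzzz"; the node for "hbz" still has the child "p", so pruning stops there.
Nodes removed: 7

7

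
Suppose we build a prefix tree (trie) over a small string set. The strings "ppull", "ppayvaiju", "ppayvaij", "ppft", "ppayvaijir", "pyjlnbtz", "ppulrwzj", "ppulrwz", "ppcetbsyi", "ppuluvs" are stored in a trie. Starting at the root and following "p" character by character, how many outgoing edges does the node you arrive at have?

The children of the "p" node are the distinct next characters among strings starting with "p".
Distinct next characters after "p": p, y.
That node has 2 child edges.

2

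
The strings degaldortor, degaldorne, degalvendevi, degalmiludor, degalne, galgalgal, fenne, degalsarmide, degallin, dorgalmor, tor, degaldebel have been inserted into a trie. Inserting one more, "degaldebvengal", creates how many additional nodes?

"degaldeb" is already a path in the trie; the remaining "vengal" must be added.
So 14 − 8 = 6 new nodes.

6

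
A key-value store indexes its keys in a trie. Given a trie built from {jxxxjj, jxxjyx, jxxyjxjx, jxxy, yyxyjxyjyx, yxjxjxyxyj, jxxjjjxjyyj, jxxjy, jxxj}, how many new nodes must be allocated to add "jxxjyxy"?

The longest prefix of "jxxjyxy" already in the trie is "jxxjyx" (length 6).
New nodes needed: |"jxxjyxy"| − 6 = 7 − 6 = 1.

1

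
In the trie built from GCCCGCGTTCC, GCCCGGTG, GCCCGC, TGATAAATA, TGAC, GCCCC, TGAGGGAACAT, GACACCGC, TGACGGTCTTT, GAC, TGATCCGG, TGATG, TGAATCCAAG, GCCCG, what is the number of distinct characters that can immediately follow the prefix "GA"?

1

The children of the "GA" node are the distinct next characters among strings starting with "GA".
Distinct next characters after "GA": C.
That node has 1 child edge.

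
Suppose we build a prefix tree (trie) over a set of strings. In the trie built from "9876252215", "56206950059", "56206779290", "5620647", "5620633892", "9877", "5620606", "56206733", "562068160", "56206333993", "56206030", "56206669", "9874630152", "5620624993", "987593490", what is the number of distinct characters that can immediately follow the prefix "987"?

4

The children of the "987" node are the distinct next characters among strings starting with "987".
Characters that immediately follow "987" among the stored strings: {4, 5, 6, 7}.
That node has 4 child edges.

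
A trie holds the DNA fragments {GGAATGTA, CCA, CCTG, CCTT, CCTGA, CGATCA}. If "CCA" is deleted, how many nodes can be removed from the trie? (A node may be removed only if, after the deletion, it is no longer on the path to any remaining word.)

After clearing the end-marker at "CCA", prune upward until reaching a node still needed by another word.
The suffix "A" (1 node) is used only by "CCA"; the node for "CC" still has the child "T", so pruning stops there.
Nodes removed: 1

1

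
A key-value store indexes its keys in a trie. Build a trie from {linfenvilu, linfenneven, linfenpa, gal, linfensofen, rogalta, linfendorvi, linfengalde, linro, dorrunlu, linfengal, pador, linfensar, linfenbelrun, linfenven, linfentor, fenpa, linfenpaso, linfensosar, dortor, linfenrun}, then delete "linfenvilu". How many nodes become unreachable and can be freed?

Walk "linfenvilu" from the leaf back toward the root, removing each node that no remaining word uses.
The suffix "ilu" (3 nodes) is used only by "linfenvilu"; the node for "linfenv" still has the child "e", so pruning stops there.
Nodes removed: 3

3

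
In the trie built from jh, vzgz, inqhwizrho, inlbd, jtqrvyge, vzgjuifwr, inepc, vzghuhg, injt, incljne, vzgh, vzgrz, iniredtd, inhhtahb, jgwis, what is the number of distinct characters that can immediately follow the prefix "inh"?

1

The children of the "inh" node are the distinct next characters among strings starting with "inh".
Characters that immediately follow "inh" among the stored strings: {h}.
That node has 1 child edge.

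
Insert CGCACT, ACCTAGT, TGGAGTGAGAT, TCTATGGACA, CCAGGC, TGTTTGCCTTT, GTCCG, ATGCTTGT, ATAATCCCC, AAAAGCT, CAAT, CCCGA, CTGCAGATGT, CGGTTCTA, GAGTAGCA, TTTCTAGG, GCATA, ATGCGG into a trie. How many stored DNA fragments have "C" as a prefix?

Traverse to the node for "C", then collect every word in that subtree.
Matches: "CAAT", "CCAGGC", "CCCGA", "CGCACT", "CGGTTCTA", "CTGCAGATGT"
Count: 6

6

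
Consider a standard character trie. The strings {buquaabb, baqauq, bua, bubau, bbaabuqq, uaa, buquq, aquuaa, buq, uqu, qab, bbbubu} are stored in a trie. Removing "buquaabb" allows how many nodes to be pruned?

After clearing the end-marker at "buquaabb", prune upward until reaching a node still needed by another word.
The suffix "aabb" (4 nodes) is used only by "buquaabb"; the node for "buqu" still has the child "q", so pruning stops there.
Nodes removed: 4

4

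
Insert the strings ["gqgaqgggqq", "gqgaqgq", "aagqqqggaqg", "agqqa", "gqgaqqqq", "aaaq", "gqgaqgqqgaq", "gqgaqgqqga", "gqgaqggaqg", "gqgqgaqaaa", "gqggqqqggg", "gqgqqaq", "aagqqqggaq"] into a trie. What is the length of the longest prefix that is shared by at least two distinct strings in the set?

10

The deepest shared node is where two words last agree before diverging.
"aagqqqggaq" and "aagqqqggaqg" agree on "aagqqqggaq" (10 characters) before diverging; nothing deeper is shared.
Longest shared-prefix length: 10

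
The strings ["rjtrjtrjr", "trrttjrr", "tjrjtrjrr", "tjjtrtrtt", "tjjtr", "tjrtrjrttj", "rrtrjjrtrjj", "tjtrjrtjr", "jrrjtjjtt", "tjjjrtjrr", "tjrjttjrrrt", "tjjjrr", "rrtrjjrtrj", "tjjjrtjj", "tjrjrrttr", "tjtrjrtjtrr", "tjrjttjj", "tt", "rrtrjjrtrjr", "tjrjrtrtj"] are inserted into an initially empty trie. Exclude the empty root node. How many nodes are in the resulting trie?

94

Insert word by word; a character creates a node only if that edge doesn't already exist:
  "rjtrjtrjr" → 9 new (r, j, t, r, j, t, r, j, r)
  "trrttjrr" → 8 new (t, r, r, t, t, j, r, r)
  "tjrjtrjrr" → prefix "t" already present; 8 new (j, r, j, t, r, j, r, r)
  "tjjtrtrtt" → prefix "tj" already present; 7 new (j, t, r, t, r, t, t)
  "tjjtr" → prefix "tjjtr" already present; 0 new (none)
  "tjrtrjrttj" → prefix "tjr" already present; 7 new (t, r, j, r, t, t, j)
  "rrtrjjrtrjj" → prefix "r" already present; 10 new (r, t, r, j, j, r, t, r, j, j)
  "tjtrjrtjr" → prefix "tj" already present; 7 new (t, r, j, r, t, j, r)
  "jrrjtjjtt" → 9 new (j, r, r, j, t, j, j, t, t)
  "tjjjrtjrr" → prefix "tjj" already present; 6 new (j, r, t, j, r, r)
  "tjrjttjrrrt" → prefix "tjrjt" already present; 6 new (t, j, r, r, r, t)
  "tjjjrr" → prefix "tjjjr" already present; 1 new (r)
  "rrtrjjrtrj" → prefix "rrtrjjrtrj" already present; 0 new (none)
  "tjjjrtjj" → prefix "tjjjrtj" already present; 1 new (j)
  "tjrjrrttr" → prefix "tjrj" already present; 5 new (r, r, t, t, r)
  "tjtrjrtjtrr" → prefix "tjtrjrtj" already present; 3 new (t, r, r)
  "tjrjttjj" → prefix "tjrjttj" already present; 1 new (j)
  "tt" → prefix "t" already present; 1 new (t)
  "rrtrjjrtrjr" → prefix "rrtrjjrtrj" already present; 1 new (r)
  "tjrjrtrtj" → prefix "tjrjr" already present; 4 new (t, r, t, j)
Total nodes = 9 + 8 + 8 + 7 + 0 + 7 + 10 + 7 + 9 + 6 + 6 + 1 + 0 + 1 + 5 + 3 + 1 + 1 + 1 + 4 = 94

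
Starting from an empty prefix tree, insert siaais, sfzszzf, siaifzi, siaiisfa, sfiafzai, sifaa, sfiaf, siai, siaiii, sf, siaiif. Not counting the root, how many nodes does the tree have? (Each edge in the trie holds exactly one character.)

Count nodes per top-level branch (shared prefixes stored once):
  's'-branch (sf, sfiaf, sfiafzai, sfzszzf, siaais, siai, siaifzi, siaiif, siaiii, siaiisfa, sifaa): 31 nodes
Sum: 31

31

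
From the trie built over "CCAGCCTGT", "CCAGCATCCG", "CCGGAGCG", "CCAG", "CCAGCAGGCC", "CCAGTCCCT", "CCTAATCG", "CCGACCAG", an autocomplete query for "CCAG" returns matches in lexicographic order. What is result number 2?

Filter for "CCAG…" and sort: "CCAG", "CCAGCAGGCC", "CCAGCATCCG", "CCAGCCTGT", "CCAGTCCCT"
Position 2: CCAGCAGGCC

CCAGCAGGCC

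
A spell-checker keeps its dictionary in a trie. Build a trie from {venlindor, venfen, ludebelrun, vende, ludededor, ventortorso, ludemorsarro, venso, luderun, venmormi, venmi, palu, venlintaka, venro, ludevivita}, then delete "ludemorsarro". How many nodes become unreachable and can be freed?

A node on "ludemorsarro"'s path can go only if nothing else ends at it or branches off below it.
The suffix "morsarro" (8 nodes) is used only by "ludemorsarro"; the node for "lude" still has the child "b", so pruning stops there.
Nodes removed: 8

8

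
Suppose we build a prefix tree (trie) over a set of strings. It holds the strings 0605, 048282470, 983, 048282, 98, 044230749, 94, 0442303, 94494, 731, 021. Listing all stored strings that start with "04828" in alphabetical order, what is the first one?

048282

Filter for "04828…" and sort: "048282", "048282470"
The 1st is 048282.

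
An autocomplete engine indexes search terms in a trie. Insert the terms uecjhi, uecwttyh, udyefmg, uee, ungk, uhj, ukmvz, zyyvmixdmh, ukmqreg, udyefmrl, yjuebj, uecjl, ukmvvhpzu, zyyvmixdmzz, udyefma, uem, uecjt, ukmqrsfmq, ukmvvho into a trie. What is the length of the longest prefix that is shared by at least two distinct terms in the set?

9

Look for the deepest trie node that still has at least two words in its subtree.
e.g. "zyyvmixdmh" and "zyyvmixdmzz" share the prefix "zyyvmixdm" of length 9; no pair shares a longer one.
Longest shared-prefix length: 9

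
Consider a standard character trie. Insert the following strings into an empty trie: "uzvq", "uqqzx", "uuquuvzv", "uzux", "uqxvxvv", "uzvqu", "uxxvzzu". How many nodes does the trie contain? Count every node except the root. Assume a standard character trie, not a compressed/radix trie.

29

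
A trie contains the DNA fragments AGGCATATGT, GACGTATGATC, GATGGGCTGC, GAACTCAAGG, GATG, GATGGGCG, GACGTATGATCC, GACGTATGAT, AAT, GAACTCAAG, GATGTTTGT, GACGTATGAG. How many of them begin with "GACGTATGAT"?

Filter for entries beginning with "GACGTATGAT":
Matches: "GACGTATGAT", "GACGTATGATC", "GACGTATGATCC"
Count: 3

3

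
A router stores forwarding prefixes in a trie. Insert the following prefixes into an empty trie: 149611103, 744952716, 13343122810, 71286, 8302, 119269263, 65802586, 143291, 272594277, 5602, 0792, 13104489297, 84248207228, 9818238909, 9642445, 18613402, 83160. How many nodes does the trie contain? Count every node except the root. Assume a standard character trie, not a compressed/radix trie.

118

Trace insertions, counting only characters that open a new branch:
  "149611103" → 9 new (1, 4, 9, 6, 1, 1, 1, 0, 3)
  "744952716" → 9 new (7, 4, 4, 9, 5, 2, 7, 1, 6)
  "13343122810" → prefix "1" already present; 10 new (3, 3, 4, 3, 1, 2, 2, 8, 1, 0)
  "71286" → prefix "7" already present; 4 new (1, 2, 8, 6)
  "8302" → 4 new (8, 3, 0, 2)
  "119269263" → prefix "1" already present; 8 new (1, 9, 2, 6, 9, 2, 6, 3)
  "65802586" → 8 new (6, 5, 8, 0, 2, 5, 8, 6)
  "143291" → prefix "14" already present; 4 new (3, 2, 9, 1)
  "272594277" → 9 new (2, 7, 2, 5, 9, 4, 2, 7, 7)
  "5602" → 4 new (5, 6, 0, 2)
  "0792" → 4 new (0, 7, 9, 2)
  "13104489297" → prefix "13" already present; 9 new (1, 0, 4, 4, 8, 9, 2, 9, 7)
  "84248207228" → prefix "8" already present; 10 new (4, 2, 4, 8, 2, 0, 7, 2, 2, 8)
  "9818238909" → 10 new (9, 8, 1, 8, 2, 3, 8, 9, 0, 9)
  "9642445" → prefix "9" already present; 6 new (6, 4, 2, 4, 4, 5)
  "18613402" → prefix "1" already present; 7 new (8, 6, 1, 3, 4, 0, 2)
  "83160" → prefix "83" already present; 3 new (1, 6, 0)
Total nodes = 9 + 9 + 10 + 4 + 4 + 8 + 8 + 4 + 9 + 4 + 4 + 9 + 10 + 10 + 6 + 7 + 3 = 118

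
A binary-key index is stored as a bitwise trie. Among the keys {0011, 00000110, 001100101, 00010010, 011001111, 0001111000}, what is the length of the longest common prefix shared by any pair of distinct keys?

Look for the deepest trie node that still has at least two words in its subtree.
e.g. "00010010" and "0001111000" share the prefix "0001" of length 4; no pair shares a longer one.
Longest shared-prefix length: 4

4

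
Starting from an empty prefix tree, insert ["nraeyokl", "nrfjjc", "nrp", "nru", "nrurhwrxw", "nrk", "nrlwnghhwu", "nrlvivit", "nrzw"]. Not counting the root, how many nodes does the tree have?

36

Count nodes per top-level branch (shared prefixes stored once):
  'n'-branch (nraeyokl, nrfjjc, nrk, nrlvivit, nrlwnghhwu, nrp, nru, nrurhwrxw, nrzw): 36 nodes
Sum: 36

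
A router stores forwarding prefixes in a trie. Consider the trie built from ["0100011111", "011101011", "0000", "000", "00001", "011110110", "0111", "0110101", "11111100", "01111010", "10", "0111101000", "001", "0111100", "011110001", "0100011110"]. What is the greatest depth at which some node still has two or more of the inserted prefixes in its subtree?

The deepest shared node is where two words last agree before diverging.
e.g. "0100011110" and "0100011111" share the prefix "010001111" of length 9; no pair shares a longer one.
Longest shared-prefix length: 9

9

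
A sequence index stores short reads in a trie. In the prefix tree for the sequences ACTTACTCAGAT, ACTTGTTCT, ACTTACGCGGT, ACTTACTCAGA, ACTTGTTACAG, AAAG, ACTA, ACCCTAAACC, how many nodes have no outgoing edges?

7

Leaves are exactly the stored words that no other stored word extends.
Those words: "AAAG", "ACCCTAAACC", "ACTA", "ACTTACGCGGT", "ACTTACTCAGAT", "ACTTGTTACAG", "ACTTGTTCT"
Leaf count: 7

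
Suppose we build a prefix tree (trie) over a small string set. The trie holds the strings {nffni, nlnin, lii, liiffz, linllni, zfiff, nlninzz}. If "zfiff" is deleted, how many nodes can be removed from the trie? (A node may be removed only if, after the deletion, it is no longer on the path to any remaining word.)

5

Walk "zfiff" from the leaf back toward the root, removing each node that no remaining word uses.
No other word shares any prefix with "zfiff", so all 5 of its nodes go.
Nodes removed: 5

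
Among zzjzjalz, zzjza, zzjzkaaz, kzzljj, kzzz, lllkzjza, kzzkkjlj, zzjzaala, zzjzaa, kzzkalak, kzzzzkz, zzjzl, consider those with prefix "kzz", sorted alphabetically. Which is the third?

kzzljj

Filter for "kzz…" and sort: "kzzkalak", "kzzkkjlj", "kzzljj", "kzzz", "kzzzzkz"
The 3rd is kzzljj.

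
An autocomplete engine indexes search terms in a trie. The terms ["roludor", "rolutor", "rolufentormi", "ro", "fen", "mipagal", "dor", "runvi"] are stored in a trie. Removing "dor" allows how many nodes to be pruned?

3

Walk "dor" from the leaf back toward the root, removing each node that no remaining word uses.
No other word shares any prefix with "dor", so all 3 of its nodes go.
Nodes removed: 3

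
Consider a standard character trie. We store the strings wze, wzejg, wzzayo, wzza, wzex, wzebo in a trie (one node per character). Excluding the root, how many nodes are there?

12

Trie structure (* marks end of a word):
(root)
└─ w
   └─ z
      ├─ e *
      │  ├─ b
      │  │  └─ o *
      │  ├─ j
      │  │  └─ g *
      │  └─ x *
      └─ z
         └─ a *
            └─ y
               └─ o *
Counting every labelled node above: 12.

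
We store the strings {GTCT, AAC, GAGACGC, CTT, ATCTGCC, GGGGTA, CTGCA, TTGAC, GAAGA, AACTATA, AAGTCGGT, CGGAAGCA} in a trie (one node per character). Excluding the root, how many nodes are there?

55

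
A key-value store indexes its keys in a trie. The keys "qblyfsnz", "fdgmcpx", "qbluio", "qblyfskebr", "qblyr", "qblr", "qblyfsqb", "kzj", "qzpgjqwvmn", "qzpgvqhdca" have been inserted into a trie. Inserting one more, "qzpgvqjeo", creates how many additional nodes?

Walking "qzpgvqjeo" from the root, the first 6 characters ("qzpgvq") follow existing edges; "j" is the first miss.
New nodes needed: |"qzpgvqjeo"| − 6 = 9 − 6 = 3.

3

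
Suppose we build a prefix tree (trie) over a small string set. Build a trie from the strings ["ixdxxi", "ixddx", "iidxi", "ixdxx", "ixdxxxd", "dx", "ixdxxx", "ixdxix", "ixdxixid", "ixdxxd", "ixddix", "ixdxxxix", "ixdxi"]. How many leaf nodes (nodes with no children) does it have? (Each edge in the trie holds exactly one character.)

A leaf is a node with no children — equivalently, the end of a word that is not a proper prefix of any other stored word.
Those words: "dx", "iidxi", "ixddix", "ixddx", "ixdxixid", "ixdxxd", "ixdxxi", "ixdxxxd", "ixdxxxix"
Leaf count: 9

9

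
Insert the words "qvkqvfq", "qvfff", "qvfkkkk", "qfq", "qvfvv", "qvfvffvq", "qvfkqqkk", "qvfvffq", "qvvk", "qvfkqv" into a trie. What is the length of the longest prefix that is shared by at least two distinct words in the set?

6

The deepest shared node is where two words last agree before diverging.
"qvfvffq" and "qvfvffvq" agree on "qvfvff" (6 characters) before diverging; nothing deeper is shared.
Longest shared-prefix length: 6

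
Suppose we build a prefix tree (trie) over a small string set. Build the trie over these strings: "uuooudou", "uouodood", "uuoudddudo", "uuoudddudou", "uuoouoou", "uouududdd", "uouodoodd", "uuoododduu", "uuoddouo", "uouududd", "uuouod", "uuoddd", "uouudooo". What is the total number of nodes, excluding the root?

50

Count nodes per top-level branch (shared prefixes stored once):
  'u'-branch (uouodood, uouodoodd, uouudooo, uouududd, uouududdd, uuoddd, uuoddouo, uuoododduu, uuooudou, uuoouoou, uuoudddudo, uuoudddudou, uuouod): 50 nodes
Sum: 50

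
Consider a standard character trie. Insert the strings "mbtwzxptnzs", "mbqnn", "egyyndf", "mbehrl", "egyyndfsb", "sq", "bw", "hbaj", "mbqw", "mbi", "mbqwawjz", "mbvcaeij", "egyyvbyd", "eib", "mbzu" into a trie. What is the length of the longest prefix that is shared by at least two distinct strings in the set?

The deepest shared node is where two words last agree before diverging.
"egyyndf" and "egyyndfsb" agree on "egyyndf" (7 characters) before diverging; nothing deeper is shared.
Longest shared-prefix length: 7

7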